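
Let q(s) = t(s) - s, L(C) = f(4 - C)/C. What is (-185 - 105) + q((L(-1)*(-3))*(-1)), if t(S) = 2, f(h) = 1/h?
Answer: -1437/5 ≈ -287.40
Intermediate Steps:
L(C) = 1/(C*(4 - C)) (L(C) = 1/((4 - C)*C) = 1/(C*(4 - C)))
q(s) = 2 - s
(-185 - 105) + q((L(-1)*(-3))*(-1)) = (-185 - 105) + (2 - -1/(-1*(-4 - 1))*(-3)*(-1)) = -290 + (2 - -1*(-1)/(-5)*(-3)*(-1)) = -290 + (2 - -1*(-1)*(-1/5)*(-3)*(-1)) = -290 + (2 - (-1/5*(-3))*(-1)) = -290 + (2 - 3*(-1)/5) = -290 + (2 - 1*(-3/5)) = -290 + (2 + 3/5) = -290 + 13/5 = -1437/5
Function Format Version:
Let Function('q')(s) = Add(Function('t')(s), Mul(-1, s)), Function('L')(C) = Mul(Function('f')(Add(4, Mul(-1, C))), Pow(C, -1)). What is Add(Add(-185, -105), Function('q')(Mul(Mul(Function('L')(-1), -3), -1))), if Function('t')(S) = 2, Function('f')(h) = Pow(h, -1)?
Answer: Rational(-1437, 5) ≈ -287.40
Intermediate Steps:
Function('L')(C) = Mul(Pow(C, -1), Pow(Add(4, Mul(-1, C)), -1)) (Function('L')(C) = Mul(Pow(Add(4, Mul(-1, C)), -1), Pow(C, -1)) = Mul(Pow(C, -1), Pow(Add(4, Mul(-1, C)), -1)))
Function('q')(s) = Add(2, Mul(-1, s))
Add(Add(-185, -105), Function('q')(Mul(Mul(Function('L')(-1), -3), -1))) = Add(Add(-185, -105), Add(2, Mul(-1, Mul(Mul(Mul(-1, Pow(-1, -1), Pow(Add(-4, -1), -1)), -3), -1)))) = Add(-290, Add(2, Mul(-1, Mul(Mul(Mul(-1, -1, Pow(-5, -1)), -3), -1)))) = Add(-290, Add(2, Mul(-1, Mul(Mul(Mul(-1, -1, Rational(-1, 5)), -3), -1)))) = Add(-290, Add(2, Mul(-1, Mul(Mul(Rational(-1, 5), -3), -1)))) = Add(-290, Add(2, Mul(-1, Mul(Rational(3, 5), -1)))) = Add(-290, Add(2, Mul(-1, Rational(-3, 5)))) = Add(-290, Add(2, Rational(3, 5))) = Add(-290, Rational(13, 5)) = Rational(-1437, 5)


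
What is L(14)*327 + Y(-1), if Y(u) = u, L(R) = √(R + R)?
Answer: -1 + 654*√7 ≈ 1729.3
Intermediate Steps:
L(R) = √2*√R (L(R) = √(2*R) = √2*√R)
L(14)*327 + Y(-1) = (√2*√14)*327 - 1 = (2*√7)*327 - 1 = 654*√7 - 1 = -1 + 654*√7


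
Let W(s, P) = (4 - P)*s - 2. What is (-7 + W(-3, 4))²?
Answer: 81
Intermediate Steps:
W(s, P) = -2 + s*(4 - P) (W(s, P) = s*(4 - P) - 2 = -2 + s*(4 - P))
(-7 + W(-3, 4))² = (-7 + (-2 + 4*(-3) - 1*4*(-3)))² = (-7 + (-2 - 12 + 12))² = (-7 - 2)² = (-9)² = 81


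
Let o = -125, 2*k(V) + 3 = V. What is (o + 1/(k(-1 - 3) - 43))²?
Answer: 135187129/8649 ≈ 15630.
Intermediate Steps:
k(V) = -3/2 + V/2
(o + 1/(k(-1 - 3) - 43))² = (-125 + 1/((-3/2 + (-1 - 3)/2) - 43))² = (-125 + 1/((-3/2 + (½)*(-4)) - 43))² = (-125 + 1/((-3/2 - 2) - 43))² = (-125 + 1/(-7/2 - 43))² = (-125 + 1/(-93/2))² = (-125 - 2/93)² = (-11627/93)² = 135187129/8649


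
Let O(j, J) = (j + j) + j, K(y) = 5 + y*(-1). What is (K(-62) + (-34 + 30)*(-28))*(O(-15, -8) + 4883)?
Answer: 866002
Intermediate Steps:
K(y) = 5 - y
O(j, J) = 3*j (O(j, J) = 2*j + j = 3*j)
(K(-62) + (-34 + 30)*(-28))*(O(-15, -8) + 4883) = ((5 - 1*(-62)) + (-34 + 30)*(-28))*(3*(-15) + 4883) = ((5 + 62) - 4*(-28))*(-45 + 4883) = (67 + 112)*4838 = 179*4838 = 866002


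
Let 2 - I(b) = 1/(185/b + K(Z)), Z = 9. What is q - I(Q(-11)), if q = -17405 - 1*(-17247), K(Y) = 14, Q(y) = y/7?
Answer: -182571/1141 ≈ -160.01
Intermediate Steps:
Q(y) = y/7 (Q(y) = y*(1/7) = y/7)
q = -158 (q = -17405 + 17247 = -158)
I(b) = 2 - 1/(14 + 185/b) (I(b) = 2 - 1/(185/b + 14) = 2 - 1/(14 + 185/b))
q - I(Q(-11)) = -158 - (370 + 27*((1/7)*(-11)))/(185 + 14*((1/7)*(-11))) = -158 - (370 + 27*(-11/7))/(185 + 14*(-11/7)) = -158 - (370 - 297/7)/(185 - 22) = -158 - 2293/(163*7) = -158 - 1*2293/1141 = -158 - 2293/1141 = -182571/1141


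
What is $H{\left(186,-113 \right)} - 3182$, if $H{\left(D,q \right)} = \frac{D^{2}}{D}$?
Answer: $-2996$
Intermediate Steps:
$H{\left(D,q \right)} = D$
$H{\left(186,-113 \right)} - 3182 = 186 - 3182 = -2996$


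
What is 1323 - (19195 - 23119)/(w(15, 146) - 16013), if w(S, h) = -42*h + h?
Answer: 9700251/7333 ≈ 1322.8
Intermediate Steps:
w(S, h) = -41*h
1323 - (19195 - 23119)/(w(15, 146) - 16013) = 1323 - (19195 - 23119)/(-41*146 - 16013) = 1323 - (-3924)/(-5986 - 16013) = 1323 - (-3924)/(-21999) = 1323 - (-3924)*(-1)/21999 = 1323 - 1*1308/7333 = 1323 - 1308/7333 = 9700251/7333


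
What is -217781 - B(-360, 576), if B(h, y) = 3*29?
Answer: -217868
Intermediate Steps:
B(h, y) = 87
-217781 - B(-360, 576) = -217781 - 1*87 = -217781 - 87 = -217868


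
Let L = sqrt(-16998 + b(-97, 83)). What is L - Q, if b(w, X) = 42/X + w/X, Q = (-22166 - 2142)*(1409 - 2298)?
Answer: -21609812 + I*sqrt(117103787)/83 ≈ -2.161e+7 + 130.38*I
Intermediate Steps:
Q = 21609812 (Q = -24308*(-889) = 21609812)
L = I*sqrt(117103787)/83 (L = sqrt(-16998 + (42 - 97)/83) = sqrt(-16998 + (1/83)*(-55)) = sqrt(-16998 - 55/83) = sqrt(-1410889/83) = I*sqrt(117103787)/83 ≈ 130.38*I)
L - Q = I*sqrt(117103787)/83 - 1*21609812 = I*sqrt(117103787)/83 - 21609812 = -21609812 + I*sqrt(117103787)/83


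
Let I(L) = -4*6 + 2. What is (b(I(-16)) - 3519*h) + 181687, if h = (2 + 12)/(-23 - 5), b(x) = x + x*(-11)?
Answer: 367333/2 ≈ 1.8367e+5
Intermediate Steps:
I(L) = -22 (I(L) = -24 + 2 = -22)
b(x) = -10*x (b(x) = x - 11*x = -10*x)
h = -1/2 (h = 14/(-28) = 14*(-1/28) = -1/2 ≈ -0.50000)
(b(I(-16)) - 3519*h) + 181687 = (-10*(-22) - 3519*(-1/2)) + 181687 = (220 + 3519/2) + 181687 = 3959/2 + 181687 = 367333/2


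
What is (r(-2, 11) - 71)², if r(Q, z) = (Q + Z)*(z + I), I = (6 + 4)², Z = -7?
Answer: 1144900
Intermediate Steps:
I = 100 (I = 10² = 100)
r(Q, z) = (-7 + Q)*(100 + z) (r(Q, z) = (Q - 7)*(z + 100) = (-7 + Q)*(100 + z))
(r(-2, 11) - 71)² = ((-700 - 7*11 + 100*(-2) - 2*11) - 71)² = ((-700 - 77 - 200 - 22) - 71)² = (-999 - 71)² = (-1070)² = 1144900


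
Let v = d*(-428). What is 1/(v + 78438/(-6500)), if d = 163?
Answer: -3250/226772219 ≈ -1.4332e-5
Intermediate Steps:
v = -69764 (v = 163*(-428) = -69764)
1/(v + 78438/(-6500)) = 1/(-69764 + 78438/(-6500)) = 1/(-69764 + 78438*(-1/6500)) = 1/(-69764 - 39219/3250) = 1/(-226772219/3250) = -3250/226772219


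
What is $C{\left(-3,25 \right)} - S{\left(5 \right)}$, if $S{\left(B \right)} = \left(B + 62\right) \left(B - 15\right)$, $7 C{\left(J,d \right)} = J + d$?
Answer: $\frac{4712}{7} \approx 673.14$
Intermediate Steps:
$C{\left(J,d \right)} = \frac{J}{7} + \frac{d}{7}$ ($C{\left(J,d \right)} = \frac{J + d}{7} = \frac{J}{7} + \frac{d}{7}$)
$S{\left(B \right)} = \left(-15 + B\right) \left(62 + B\right)$ ($S{\left(B \right)} = \left(62 + B\right) \left(-15 + B\right) = \left(-15 + B\right) \left(62 + B\right)$)
$C{\left(-3,25 \right)} - S{\left(5 \right)} = \left(\frac{1}{7} \left(-3\right) + \frac{1}{7} \cdot 25\right) - \left(-930 + 5^{2} + 47 \cdot 5\right) = \left(- \frac{3}{7} + \frac{25}{7}\right) - \left(-930 + 25 + 235\right) = \frac{22}{7} - -670 = \frac{22}{7} + 670 = \frac{4712}{7}$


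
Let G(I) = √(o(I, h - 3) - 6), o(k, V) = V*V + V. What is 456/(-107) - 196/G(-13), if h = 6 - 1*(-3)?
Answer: -11854/321 ≈ -36.928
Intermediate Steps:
h = 9 (h = 6 + 3 = 9)
o(k, V) = V + V² (o(k, V) = V² + V = V + V²)
G(I) = 6 (G(I) = √((9 - 3)*(1 + (9 - 3)) - 6) = √(6*(1 + 6) - 6) = √(6*7 - 6) = √(42 - 6) = √36 = 6)
456/(-107) - 196/G(-13) = 456/(-107) - 196/6 = 456*(-1/107) - 196*⅙ = -456/107 - 98/3 = -11854/321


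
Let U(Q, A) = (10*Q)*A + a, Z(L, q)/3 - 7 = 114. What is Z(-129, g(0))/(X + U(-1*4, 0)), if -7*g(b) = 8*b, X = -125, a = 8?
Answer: -121/39 ≈ -3.1026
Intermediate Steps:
g(b) = -8*b/7
Z(L, q) = 363 (Z(L, q) = 21 + 3*114 = 21 + 342 = 363)
U(Q, A) = 8 + 10*A*Q (U(Q, A) = (10*Q)*A + 8 = 10*A*Q + 8 = 8 + 10*A*Q)
Z(-129, g(0))/(X + U(-1*4, 0)) = 363/(-125 + (8 + 10*0*(-1*4))) = 363/(-125 + (8 + 10*0*(-4))) = 363/(-125 + (8 + 0)) = 363/(-125 + 8) = 363/(-117) = 363*(-1/117) = -121/39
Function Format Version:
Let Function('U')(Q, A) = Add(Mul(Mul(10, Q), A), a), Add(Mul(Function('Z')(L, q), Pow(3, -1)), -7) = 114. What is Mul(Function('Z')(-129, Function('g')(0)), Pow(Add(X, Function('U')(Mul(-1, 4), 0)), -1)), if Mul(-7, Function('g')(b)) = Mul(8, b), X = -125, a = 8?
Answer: Rational(-121, 39) ≈ -3.1026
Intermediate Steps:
Function('g')(b) = Mul(Rational(-8, 7), b) (Function('g')(b) = Mul(Rational(-1, 7), Mul(8, b)) = Mul(Rational(-8, 7), b))
Function('Z')(L, q) = 363 (Function('Z')(L, q) = Add(21, Mul(3, 114)) = Add(21, 342) = 363)
Function('U')(Q, A) = Add(8, Mul(10, A, Q)) (Function('U')(Q, A) = Add(Mul(Mul(10, Q), A), 8) = Add(Mul(10, A, Q), 8) = Add(8, Mul(10, A, Q)))
Mul(Function('Z')(-129, Function('g')(0)), Pow(Add(X, Function('U')(Mul(-1, 4), 0)), -1)) = Mul(363, Pow(Add(-125, Add(8, Mul(10, 0, Mul(-1, 4)))), -1)) = Mul(363, Pow(Add(-125, Add(8, Mul(10, 0, -4))), -1)) = Mul(363, Pow(Add(-125, Add(8, 0)), -1)) = Mul(363, Pow(Add(-125, 8), -1)) = Mul(363, Pow(-117, -1)) = Mul(363, Rational(-1, 117)) = Rational(-121, 39)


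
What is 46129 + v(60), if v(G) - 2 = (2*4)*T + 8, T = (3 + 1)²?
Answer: 46267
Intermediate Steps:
T = 16 (T = 4² = 16)
v(G) = 138 (v(G) = 2 + ((2*4)*16 + 8) = 2 + (8*16 + 8) = 2 + (128 + 8) = 2 + 136 = 138)
46129 + v(60) = 46129 + 138 = 46267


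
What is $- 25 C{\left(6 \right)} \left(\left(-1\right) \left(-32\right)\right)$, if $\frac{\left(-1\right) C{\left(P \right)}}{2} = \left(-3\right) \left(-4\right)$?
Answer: $19200$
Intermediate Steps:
$C{\left(P \right)} = -24$ ($C{\left(P \right)} = - 2 \left(\left(-3\right) \left(-4\right)\right) = \left(-2\right) 12 = -24$)
$- 25 C{\left(6 \right)} \left(\left(-1\right) \left(-32\right)\right) = \left(-25\right) \left(-24\right) \left(\left(-1\right) \left(-32\right)\right) = 600 \cdot 32 = 19200$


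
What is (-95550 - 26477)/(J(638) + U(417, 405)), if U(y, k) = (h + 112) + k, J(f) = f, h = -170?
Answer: -122027/985 ≈ -123.89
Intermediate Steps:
U(y, k) = -58 + k (U(y, k) = (-170 + 112) + k = -58 + k)
(-95550 - 26477)/(J(638) + U(417, 405)) = (-95550 - 26477)/(638 + (-58 + 405)) = -122027/(638 + 347) = -122027/985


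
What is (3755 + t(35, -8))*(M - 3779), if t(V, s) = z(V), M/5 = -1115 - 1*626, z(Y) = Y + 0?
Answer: -47314360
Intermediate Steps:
z(Y) = Y
M = -8705 (M = 5*(-1115 - 1*626) = 5*(-1115 - 626) = 5*(-1741) = -8705)
t(V, s) = V
(3755 + t(35, -8))*(M - 3779) = (3755 + 35)*(-8705 - 3779) = 3790*(-12484) = -47314360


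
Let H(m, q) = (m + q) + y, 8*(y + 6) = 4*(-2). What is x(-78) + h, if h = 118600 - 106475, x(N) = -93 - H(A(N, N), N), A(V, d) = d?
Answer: 12195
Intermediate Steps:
y = -7 (y = -6 + (4*(-2))/8 = -6 + (⅛)*(-8) = -6 - 1 = -7)
H(m, q) = -7 + m + q (H(m, q) = (m + q) - 7 = -7 + m + q)
x(N) = -86 - 2*N (x(N) = -93 - (-7 + N + N) = -93 - (-7 + 2*N) = -93 + (7 - 2*N) = -86 - 2*N)
h = 12125
x(-78) + h = (-86 - 2*(-78)) + 12125 = (-86 + 156) + 12125 = 70 + 12125 = 12195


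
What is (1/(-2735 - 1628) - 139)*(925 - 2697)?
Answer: 1074643576/4363 ≈ 2.4631e+5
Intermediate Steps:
(1/(-2735 - 1628) - 139)*(925 - 2697) = (1/(-4363) - 139)*(-1772) = (-1/4363 - 139)*(-1772) = -606458/4363*(-1772) = 1074643576/4363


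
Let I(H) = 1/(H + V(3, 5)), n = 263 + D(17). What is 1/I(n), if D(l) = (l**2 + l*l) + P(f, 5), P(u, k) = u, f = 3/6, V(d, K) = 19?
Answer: 1721/2 ≈ 860.50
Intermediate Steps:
f = 1/2 (f = 3*(1/6) = 1/2 ≈ 0.50000)
D(l) = 1/2 + 2*l**2 (D(l) = (l**2 + l*l) + 1/2 = (l**2 + l**2) + 1/2 = 2*l**2 + 1/2 = 1/2 + 2*l**2)
n = 1683/2 (n = 263 + (1/2 + 2*17**2) = 263 + (1/2 + 2*289) = 263 + (1/2 + 578) = 263 + 1157/2 = 1683/2 ≈ 841.50)
I(H) = 1/(19 + H) (I(H) = 1/(H + 19) = 1/(19 + H))
1/I(n) = 1/(1/(19 + 1683/2)) = 1/(1/(1721/2)) = 1/(2/1721) = 1721/2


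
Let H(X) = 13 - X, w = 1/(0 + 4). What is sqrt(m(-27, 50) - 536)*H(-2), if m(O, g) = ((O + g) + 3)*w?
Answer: 15*I*sqrt(2118)/2 ≈ 345.16*I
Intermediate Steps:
w = 1/4 ≈ 0.25000
m(O, g) = 3/4 + O/4 + g/4 (m(O, g) = ((O + g) + 3)*(1/4) = (3 + O + g)*(1/4) = 3/4 + O/4 + g/4)
sqrt(m(-27, 50) - 536)*H(-2) = sqrt((3/4 + (1/4)*(-27) + (1/4)*50) - 536)*(13 - 1*(-2)) = sqrt((3/4 - 27/4 + 25/2) - 536)*(13 + 2) = sqrt(13/2 - 536)*15 = sqrt(-1059/2)*15 = (I*sqrt(2118)/2)*15 = 15*I*sqrt(2118)/2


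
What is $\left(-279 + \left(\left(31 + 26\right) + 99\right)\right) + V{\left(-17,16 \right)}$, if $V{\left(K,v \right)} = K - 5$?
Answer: $-145$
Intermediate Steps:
$V{\left(K,v \right)} = -5 + K$
$\left(-279 + \left(\left(31 + 26\right) + 99\right)\right) + V{\left(-17,16 \right)} = \left(-279 + \left(\left(31 + 26\right) + 99\right)\right) - 22 = \left(-279 + \left(57 + 99\right)\right) - 22 = \left(-279 + 156\right) - 22 = -123 - 22 = -145$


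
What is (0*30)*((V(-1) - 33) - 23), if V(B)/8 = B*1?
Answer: 0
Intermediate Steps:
V(B) = 8*B (V(B) = 8*(B*1) = 8*B)
(0*30)*((V(-1) - 33) - 23) = (0*30)*((8*(-1) - 33) - 23) = 0*((-8 - 33) - 23) = 0*(-41 - 23) = 0*(-64) = 0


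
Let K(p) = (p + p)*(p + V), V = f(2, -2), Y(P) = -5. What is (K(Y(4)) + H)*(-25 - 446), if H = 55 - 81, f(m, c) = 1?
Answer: -6594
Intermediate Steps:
V = 1
K(p) = 2*p*(1 + p) (K(p) = (p + p)*(p + 1) = (2*p)*(1 + p) = 2*p*(1 + p))
H = -26
(K(Y(4)) + H)*(-25 - 446) = (2*(-5)*(1 - 5) - 26)*(-25 - 446) = (2*(-5)*(-4) - 26)*(-471) = (40 - 26)*(-471) = 14*(-471) = -6594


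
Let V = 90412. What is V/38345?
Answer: 90412/38345 ≈ 2.3579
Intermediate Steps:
V/38345 = 90412/38345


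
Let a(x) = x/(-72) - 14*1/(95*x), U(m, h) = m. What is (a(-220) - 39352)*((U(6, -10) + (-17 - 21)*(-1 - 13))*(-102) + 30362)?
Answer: 45360315361634/47025 ≈ 9.6460e+8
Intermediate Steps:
a(x) = -14/(95*x) - x/72 (a(x) = x*(-1/72) - 14/(95*x) = -x/72 - 14/(95*x) = -14/(95*x) - x/72)
(a(-220) - 39352)*((U(6, -10) + (-17 - 21)*(-1 - 13))*(-102) + 30362) = ((-14/95/(-220) - 1/72*(-220)) - 39352)*((6 + (-17 - 21)*(-1 - 13))*(-102) + 30362) = ((-14/95*(-1/220) + 55/18) - 39352)*((6 - 38*(-14))*(-102) + 30362) = ((7/10450 + 55/18) - 39352)*((6 + 532)*(-102) + 30362) = (143719/47025 - 39352)*(538*(-102) + 30362) = -1850384081*(-54876 + 30362)/47025 = -1850384081/47025*(-24514) = 45360315361634/47025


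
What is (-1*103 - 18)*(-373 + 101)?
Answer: 32912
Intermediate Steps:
(-1*103 - 18)*(-373 + 101) = (-103 - 18)*(-272) = -121*(-272) = 32912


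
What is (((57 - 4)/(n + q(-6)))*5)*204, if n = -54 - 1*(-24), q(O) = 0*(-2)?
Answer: -1802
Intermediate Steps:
q(O) = 0
n = -30 (n = -54 + 24 = -30)
(((57 - 4)/(n + q(-6)))*5)*204 = (((57 - 4)/(-30 + 0))*5)*204 = ((53/(-30))*5)*204 = ((53*(-1/30))*5)*204 = -53/30*5*204 = -53/6*204 = -1802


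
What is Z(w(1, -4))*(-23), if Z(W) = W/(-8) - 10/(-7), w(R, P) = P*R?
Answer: -621/14 ≈ -44.357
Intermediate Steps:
Z(W) = 10/7 - W/8 (Z(W) = W*(-1/8) - 10*(-1/7) = -W/8 + 10/7 = 10/7 - W/8)
Z(w(1, -4))*(-23) = (10/7 - (-1)/2)*(-23) = (10/7 - 1/8*(-4))*(-23) = (10/7 + 1/2)*(-23) = (27/14)*(-23) = -621/14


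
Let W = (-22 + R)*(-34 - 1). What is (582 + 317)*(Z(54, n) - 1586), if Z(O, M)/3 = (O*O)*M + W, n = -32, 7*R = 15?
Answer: -251213863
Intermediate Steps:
R = 15/7 (R = (⅐)*15 = 15/7 ≈ 2.1429)
W = 695 (W = (-22 + 15/7)*(-34 - 1) = -139/7*(-35) = 695)
Z(O, M) = 2085 + 3*M*O² (Z(O, M) = 3*((O*O)*M + 695) = 3*(O²*M + 695) = 3*(M*O² + 695) = 3*(695 + M*O²) = 2085 + 3*M*O²)
(582 + 317)*(Z(54, n) - 1586) = (582 + 317)*((2085 + 3*(-32)*54²) - 1586) = 899*((2085 + 3*(-32)*2916) - 1586) = 899*((2085 - 279936) - 1586) = 899*(-277851 - 1586) = 899*(-279437) = -251213863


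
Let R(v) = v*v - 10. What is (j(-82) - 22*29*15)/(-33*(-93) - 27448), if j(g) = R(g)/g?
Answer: 395727/999539 ≈ 0.39591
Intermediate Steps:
R(v) = -10 + v² (R(v) = v² - 10 = -10 + v²)
j(g) = (-10 + g²)/g
(j(-82) - 22*29*15)/(-33*(-93) - 27448) = ((-82 - 10/(-82)) - 22*29*15)/(-33*(-93) - 27448) = ((-82 - 10*(-1/82)) - 638*15)/(3069 - 27448) = ((-82 + 5/41) - 9570)/(-24379) = (-3357/41 - 9570)*(-1/24379) = -395727/41*(-1/24379) = 395727/999539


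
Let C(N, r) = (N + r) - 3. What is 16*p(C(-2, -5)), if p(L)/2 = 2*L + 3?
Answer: -544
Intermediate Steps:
C(N, r) = -3 + N + r
p(L) = 6 + 4*L (p(L) = 2*(2*L + 3) = 2*(3 + 2*L) = 6 + 4*L)
16*p(C(-2, -5)) = 16*(6 + 4*(-3 - 2 - 5)) = 16*(6 + 4*(-10)) = 16*(6 - 40) = 16*(-34) = -544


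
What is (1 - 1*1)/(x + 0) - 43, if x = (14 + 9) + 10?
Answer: -43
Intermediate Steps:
x = 33 (x = 23 + 10 = 33)
(1 - 1*1)/(x + 0) - 43 = (1 - 1*1)/(33 + 0) - 43 = (1 - 1)/33 - 43 = 0*(1/33) - 43 = 0 - 43 = -43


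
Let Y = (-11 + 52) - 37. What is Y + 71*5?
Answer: 359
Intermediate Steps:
Y = 4 (Y = 41 - 37 = 4)
Y + 71*5 = 4 + 71*5 = 4 + 355 = 359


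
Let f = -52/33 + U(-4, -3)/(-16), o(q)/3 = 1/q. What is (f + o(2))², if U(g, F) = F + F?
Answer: 6241/69696 ≈ 0.089546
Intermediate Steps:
U(g, F) = 2*F
o(q) = 3/q
f = -317/264 (f = -52/33 + (2*(-3))/(-16) = -52*1/33 - 6*(-1/16) = -52/33 + 3/8 = -317/264 ≈ -1.2008)
(f + o(2))² = (-317/264 + 3/2)² = (79/264)² = 6241/69696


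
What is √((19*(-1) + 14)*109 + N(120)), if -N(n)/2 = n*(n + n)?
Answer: I*√58145 ≈ 241.13*I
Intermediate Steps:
N(n) = -4*n² (N(n) = -2*n*(n + n) = -2*n*2*n = -4*n²)
√((19*(-1) + 14)*109 + N(120)) = √((19*(-1) + 14)*109 - 4*120²) = √((-19 + 14)*109 - 4*14400) = √(-5*109 - 57600) = √(-545 - 57600) = √(-58145) = I*√58145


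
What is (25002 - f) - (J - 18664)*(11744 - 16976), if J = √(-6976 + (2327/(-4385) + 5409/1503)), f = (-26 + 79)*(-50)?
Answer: -97622396 + 10464*I*√934819080783870/732295 ≈ -9.7622e+7 + 4.3689e+5*I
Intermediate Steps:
f = -2650 (f = 53*(-50) = -2650)
J = 2*I*√934819080783870/732295 (J = √(-6976 + (2327*(-1/4385) + 5409*(1/1503))) = √(-6976 + (-2327/4385 + 601/167)) = √(-6976 + 2246776/732295) = √(-5106243144/732295) = 2*I*√934819080783870/732295 ≈ 83.504*I)
(25002 - f) - (J - 18664)*(11744 - 16976) = (25002 - 1*(-2650)) - (2*I*√934819080783870/732295 - 18664)*(11744 - 16976) = (25002 + 2650) - (-18664 + 2*I*√934819080783870/732295)*(-5232) = 27652 - (97650048 - 10464*I*√934819080783870/732295) = 27652 + (-97650048 + 10464*I*√934819080783870/732295) = -97622396 + 10464*I*√934819080783870/732295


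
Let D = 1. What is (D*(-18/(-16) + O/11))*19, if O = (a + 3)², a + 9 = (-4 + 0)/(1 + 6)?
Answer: 413801/4312 ≈ 95.965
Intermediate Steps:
a = -67/7 (a = -9 + (-4 + 0)/(1 + 6) = -9 - 4/7 = -67/7 ≈ -9.5714)
O = 2116/49 (O = (-67/7 + 3)² = (-46/7)² = 2116/49 ≈ 43.184)
(D*(-18/(-16) + O/11))*19 = (1*(-18/(-16) + (2116/49)/11))*19 = (1*(-18*(-1/16) + (2116/49)*(1/11)))*19 = (1*(9/8 + 2116/539))*19 = (1*(21779/4312))*19 = (21779/4312)*19 = 413801/4312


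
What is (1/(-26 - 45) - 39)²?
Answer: 7672900/5041 ≈ 1522.1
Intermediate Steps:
(1/(-26 - 45) - 39)² = (1/(-71) - 39)² = (-1/71 - 39)² = (-2770/71)² = 7672900/5041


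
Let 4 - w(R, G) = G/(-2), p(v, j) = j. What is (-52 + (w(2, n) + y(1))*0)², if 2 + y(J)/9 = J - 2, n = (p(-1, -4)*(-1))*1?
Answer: 2704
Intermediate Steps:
n = 4 (n = -4*(-1)*1 = 4*1 = 4)
y(J) = -36 + 9*J (y(J) = -18 + 9*(J - 2) = -18 + 9*(-2 + J) = -18 + (-18 + 9*J) = -36 + 9*J)
w(R, G) = 4 + G/2 (w(R, G) = 4 - G/(-2) = 4 - G*(-1)/2 = 4 - (-1)*G/2 = 4 + G/2)
(-52 + (w(2, n) + y(1))*0)² = (-52 + ((4 + (½)*4) + (-36 + 9*1))*0)² = (-52 + ((4 + 2) + (-36 + 9))*0)² = (-52 + (6 - 27)*0)² = (-52 - 21*0)² = (-52 + 0)² = (-52)² = 2704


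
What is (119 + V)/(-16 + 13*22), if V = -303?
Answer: -92/135 ≈ -0.68148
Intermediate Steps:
(119 + V)/(-16 + 13*22) = (119 - 303)/(-16 + 13*22) = -184/(-16 + 286) = -184/270 = -184*1/270 = -92/135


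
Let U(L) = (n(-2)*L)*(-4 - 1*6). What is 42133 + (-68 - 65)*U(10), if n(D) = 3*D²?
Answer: 201733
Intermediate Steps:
U(L) = -120*L (U(L) = ((3*(-2)²)*L)*(-4 - 1*6) = ((3*4)*L)*(-4 - 6) = (12*L)*(-10) = -120*L)
42133 + (-68 - 65)*U(10) = 42133 + (-68 - 65)*(-120*10) = 42133 - 133*(-1200) = 42133 + 159600 = 201733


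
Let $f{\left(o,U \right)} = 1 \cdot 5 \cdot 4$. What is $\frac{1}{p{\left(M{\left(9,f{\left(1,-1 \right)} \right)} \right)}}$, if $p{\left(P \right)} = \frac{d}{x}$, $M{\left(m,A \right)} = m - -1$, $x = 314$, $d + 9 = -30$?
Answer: $- \frac{314}{39} \approx -8.0513$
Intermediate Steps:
$d = -39$ ($d = -9 - 30 = -39$)
$f{\left(o,U \right)} = 20$ ($f{\left(o,U \right)} = 5 \cdot 4 = 20$)
$M{\left(m,A \right)} = 1 + m$ ($M{\left(m,A \right)} = m + 1 = 1 + m$)
$p{\left(P \right)} = - \frac{39}{314}$
$\frac{1}{p{\left(M{\left(9,f{\left(1,-1 \right)} \right)} \right)}} = \frac{1}{- \frac{39}{314}} = - \frac{314}{39}$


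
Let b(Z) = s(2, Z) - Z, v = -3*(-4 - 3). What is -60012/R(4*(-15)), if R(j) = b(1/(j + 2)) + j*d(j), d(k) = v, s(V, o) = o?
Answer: 1667/35 ≈ 47.629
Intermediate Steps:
v = 21 (v = -3*(-7) = 21)
d(k) = 21
b(Z) = 0 (b(Z) = Z - Z = 0)
R(j) = 21*j (R(j) = 0 + j*21 = 0 + 21*j = 21*j)
-60012/R(4*(-15)) = -60012/(21*(4*(-15))) = -60012/(21*(-60)) = -60012/(-1260) = -60012*(-1/1260) = 1667/35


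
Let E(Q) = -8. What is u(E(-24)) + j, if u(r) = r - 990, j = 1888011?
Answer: 1887013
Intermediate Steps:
u(r) = -990 + r
u(E(-24)) + j = (-990 - 8) + 1888011 = -998 + 1888011 = 1887013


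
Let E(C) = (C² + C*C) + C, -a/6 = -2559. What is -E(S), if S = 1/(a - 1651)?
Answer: -13705/187772209 ≈ -7.2987e-5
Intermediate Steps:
a = 15354 (a = -6*(-2559) = 15354)
S = 1/13703 (S = 1/(15354 - 1651) = 1/13703 ≈ 7.2977e-5)
E(C) = C + 2*C² (E(C) = (C² + C²) + C = 2*C² + C = C + 2*C²)
-E(S) = -(1 + 2*(1/13703))/13703 = -(1 + 2/13703)/13703 = -13705/(13703*13703) = -1*13705/187772209 = -13705/187772209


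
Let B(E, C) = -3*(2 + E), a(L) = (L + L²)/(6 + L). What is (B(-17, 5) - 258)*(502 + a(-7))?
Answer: -97980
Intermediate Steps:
a(L) = (L + L²)/(6 + L)
B(E, C) = -6 - 3*E
(B(-17, 5) - 258)*(502 + a(-7)) = ((-6 - 3*(-17)) - 258)*(502 - 7*(1 - 7)/(6 - 7)) = ((-6 + 51) - 258)*(502 - 7*(-6)/(-1)) = (45 - 258)*(502 - 7*(-1)*(-6)) = -213*(502 - 42) = -213*460 = -97980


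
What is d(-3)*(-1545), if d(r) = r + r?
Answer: 9270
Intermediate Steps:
d(r) = 2*r
d(-3)*(-1545) = (2*(-3))*(-1545) = -6*(-1545) = 9270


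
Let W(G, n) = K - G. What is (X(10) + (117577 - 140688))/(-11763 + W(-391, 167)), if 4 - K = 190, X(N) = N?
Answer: 23101/11558 ≈ 1.9987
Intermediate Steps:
K = -186 (K = 4 - 1*190 = 4 - 190 = -186)
W(G, n) = -186 - G
(X(10) + (117577 - 140688))/(-11763 + W(-391, 167)) = (10 + (117577 - 140688))/(-11763 + (-186 - 1*(-391))) = (10 - 23111)/(-11763 + (-186 + 391)) = -23101/(-11763 + 205) = -23101/(-11558) = -23101*(-1/11558) = 23101/11558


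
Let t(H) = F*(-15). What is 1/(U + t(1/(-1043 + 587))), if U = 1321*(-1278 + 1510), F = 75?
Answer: 1/305347 ≈ 3.2750e-6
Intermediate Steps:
t(H) = -1125 (t(H) = 75*(-15) = -1125)
U = 306472 (U = 1321*232 = 306472)
1/(U + t(1/(-1043 + 587))) = 1/(306472 - 1125) = 1/305347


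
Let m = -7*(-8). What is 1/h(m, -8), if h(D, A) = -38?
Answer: -1/38 ≈ -0.026316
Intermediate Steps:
m = 56
1/h(m, -8) = 1/(-38) = -1/38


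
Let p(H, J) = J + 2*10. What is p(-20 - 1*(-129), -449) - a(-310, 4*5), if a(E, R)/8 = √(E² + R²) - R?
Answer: -269 - 80*√965 ≈ -2754.2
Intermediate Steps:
p(H, J) = 20 + J (p(H, J) = J + 20 = 20 + J)
a(E, R) = -8*R + 8*√(E² + R²) (a(E, R) = 8*(√(E² + R²) - R) = -8*R + 8*√(E² + R²))
p(-20 - 1*(-129), -449) - a(-310, 4*5) = (20 - 449) - (-32*5 + 8*√((-310)² + (4*5)²)) = -429 - (-8*20 + 8*√(96100 + 20²)) = -429 - (-160 + 8*√(96100 + 400)) = -429 - (-160 + 8*√96500) = -429 - (-160 + 8*(10*√965)) = -429 - (-160 + 80*√965) = -429 + (160 - 80*√965) = -269 - 80*√965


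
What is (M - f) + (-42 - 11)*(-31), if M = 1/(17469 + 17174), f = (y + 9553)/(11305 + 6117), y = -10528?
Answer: 991667012825/603550346 ≈ 1643.1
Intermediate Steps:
f = -975/17422 (f = (-10528 + 9553)/(11305 + 6117) = -975/17422 ≈ -0.055964)
M = 1/34643 ≈ 2.8866e-5
(M - f) + (-42 - 11)*(-31) = (1/34643 - 1*(-975/17422)) + (-42 - 11)*(-31) = (1/34643 + 975/17422) - 53*(-31) = 33794347/603550346 + 1643 = 991667012825/603550346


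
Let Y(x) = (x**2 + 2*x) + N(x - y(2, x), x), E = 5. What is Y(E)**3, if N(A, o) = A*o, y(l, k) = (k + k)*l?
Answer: -64000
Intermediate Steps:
y(l, k) = 2*k*l (y(l, k) = (2*k)*l = 2*k*l)
Y(x) = -2*x**2 + 2*x (Y(x) = (x**2 + 2*x) + (x - 2*x*2)*x = (x**2 + 2*x) + (x - 4*x)*x = (x**2 + 2*x) + (-3*x)*x = (x**2 + 2*x) - 3*x**2 = -2*x**2 + 2*x)
Y(E)**3 = (2*5*(1 - 1*5))**3 = (2*5*(1 - 5))**3 = (2*5*(-4))**3 = (-40)**3 = -64000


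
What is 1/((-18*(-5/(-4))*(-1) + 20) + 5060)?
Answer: 2/10205 ≈ 0.00019598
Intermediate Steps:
1/((-18*(-5/(-4))*(-1) + 20) + 5060) = 1/((-18*(-5*(-¼))*(-1) + 20) + 5060) = 1/((-45*(-1)/2 + 20) + 5060) = 1/((-18*(-5/4) + 20) + 5060) = 1/((45/2 + 20) + 5060) = 1/(85/2 + 5060) = 1/(10205/2) = 2/10205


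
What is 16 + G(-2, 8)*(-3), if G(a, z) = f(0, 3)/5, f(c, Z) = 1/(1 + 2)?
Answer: 79/5 ≈ 15.800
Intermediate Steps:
f(c, Z) = ⅓ (f(c, Z) = 1/3 = ⅓)
G(a, z) = 1/15 (G(a, z) = (⅓)/5 = (⅓)*(⅕) = 1/15)
16 + G(-2, 8)*(-3) = 16 + (1/15)*(-3) = 16 - ⅕ = 79/5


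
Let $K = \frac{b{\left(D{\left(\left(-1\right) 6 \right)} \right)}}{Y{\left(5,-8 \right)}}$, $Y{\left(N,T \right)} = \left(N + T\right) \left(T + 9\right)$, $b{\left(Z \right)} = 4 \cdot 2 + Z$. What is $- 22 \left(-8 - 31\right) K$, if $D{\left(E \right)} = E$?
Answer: $-572$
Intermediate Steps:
$b{\left(Z \right)} = 8 + Z$
$Y{\left(N,T \right)} = \left(9 + T\right) \left(N + T\right)$ ($Y{\left(N,T \right)} = \left(N + T\right) \left(9 + T\right) = \left(9 + T\right) \left(N + T\right)$)
$K = - \frac{2}{3}$ ($K = \frac{8 - 6}{\left(-8\right)^{2} + 9 \cdot 5 + 9 \left(-8\right) + 5 \left(-8\right)} = \frac{8 - 6}{64 + 45 - 72 - 40} = \frac{2}{-3} = 2 \left(- \frac{1}{3}\right) = - \frac{2}{3} \approx -0.66667$)
$- 22 \left(-8 - 31\right) K = - 22 \left(-8 - 31\right) \left(- \frac{2}{3}\right) = \left(-22\right) \left(-39\right) \left(- \frac{2}{3}\right) = 858 \left(- \frac{2}{3}\right) = -572$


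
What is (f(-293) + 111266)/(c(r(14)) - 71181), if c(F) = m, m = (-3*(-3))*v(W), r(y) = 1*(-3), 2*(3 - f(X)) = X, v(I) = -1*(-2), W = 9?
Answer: -24759/15814 ≈ -1.5656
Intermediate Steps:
v(I) = 2
f(X) = 3 - X/2
r(y) = -3
m = 18 (m = -3*(-3)*2 = 9*2 = 18)
c(F) = 18
(f(-293) + 111266)/(c(r(14)) - 71181) = ((3 - ½*(-293)) + 111266)/(18 - 71181) = ((3 + 293/2) + 111266)/(-71163) = (299/2 + 111266)*(-1/71163) = (222831/2)*(-1/71163) = -24759/15814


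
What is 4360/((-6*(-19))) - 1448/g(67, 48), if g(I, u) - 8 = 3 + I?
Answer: 14584/741 ≈ 19.682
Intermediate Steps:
g(I, u) = 11 + I (g(I, u) = 8 + (3 + I) = 11 + I)
4360/((-6*(-19))) - 1448/g(67, 48) = 4360/((-6*(-19))) - 1448/(11 + 67) = 4360/114 - 1448/78 = 4360*(1/114) - 1448*1/78 = 2180/57 - 724/39 = 14584/741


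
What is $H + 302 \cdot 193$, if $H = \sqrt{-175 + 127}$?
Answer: $58286 + 4 i \sqrt{3} \approx 58286.0 + 6.9282 i$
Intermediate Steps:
$H = 4 i \sqrt{3}$ ($H = \sqrt{-48} = 4 i \sqrt{3} \approx 6.9282 i$)
$H + 302 \cdot 193 = 4 i \sqrt{3} + 302 \cdot 193 = 4 i \sqrt{3} + 58286 = 58286 + 4 i \sqrt{3}$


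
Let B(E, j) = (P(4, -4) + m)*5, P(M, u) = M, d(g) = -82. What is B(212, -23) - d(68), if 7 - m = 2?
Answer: 127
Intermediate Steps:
m = 5 (m = 7 - 1*2 = 7 - 2 = 5)
B(E, j) = 45 (B(E, j) = (4 + 5)*5 = 9*5 = 45)
B(212, -23) - d(68) = 45 - 1*(-82) = 45 + 82 = 127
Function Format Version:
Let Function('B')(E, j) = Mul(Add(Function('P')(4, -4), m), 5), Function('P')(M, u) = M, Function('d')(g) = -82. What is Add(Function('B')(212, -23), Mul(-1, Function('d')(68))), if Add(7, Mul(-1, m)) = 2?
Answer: 127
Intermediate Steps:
m = 5 (m = Add(7, Mul(-1, 2)) = Add(7, -2) = 5)
Function('B')(E, j) = 45 (Function('B')(E, j) = Mul(Add(4, 5), 5) = Mul(9, 5) = 45)
Add(Function('B')(212, -23), Mul(-1, Function('d')(68))) = Add(45, Mul(-1, -82)) = Add(45, 82) = 127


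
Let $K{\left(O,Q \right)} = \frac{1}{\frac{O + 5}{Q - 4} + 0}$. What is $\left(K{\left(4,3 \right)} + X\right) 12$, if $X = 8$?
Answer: $\frac{284}{3} \approx 94.667$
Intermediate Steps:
$K{\left(O,Q \right)} = \frac{-4 + Q}{5 + O}$ ($K{\left(O,Q \right)} = \frac{1}{\frac{5 + O}{-4 + Q} + 0} = \frac{1}{\frac{1}{-4 + Q} \left(5 + O\right)} = \frac{-4 + Q}{5 + O}$)
$\left(K{\left(4,3 \right)} + X\right) 12 = \left(\frac{-4 + 3}{5 + 4} + 8\right) 12 = \left(\frac{1}{9} \left(-1\right) + 8\right) 12 = \left(- \frac{1}{9} + 8\right) 12 = \frac{71}{9} \cdot 12 = \frac{284}{3}$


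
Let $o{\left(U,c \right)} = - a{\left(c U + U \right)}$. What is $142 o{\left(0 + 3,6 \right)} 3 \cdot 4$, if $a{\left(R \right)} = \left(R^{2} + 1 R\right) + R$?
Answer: $-823032$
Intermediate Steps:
$a{\left(R \right)} = R^{2} + 2 R$ ($a{\left(R \right)} = \left(R^{2} + R\right) + R = \left(R + R^{2}\right) + R = R^{2} + 2 R$)
$o{\left(U,c \right)} = - \left(U + U c\right) \left(2 + U + U c\right)$ ($o{\left(U,c \right)} = - \left(c U + U\right) \left(2 + \left(c U + U\right)\right) = - \left(U c + U\right) \left(2 + \left(U c + U\right)\right) = - \left(U + U c\right) \left(2 + \left(U + U c\right)\right) = - \left(U + U c\right) \left(2 + U + U c\right)$)
$142 o{\left(0 + 3,6 \right)} 3 \cdot 4 = 142 - \left(0 + 3\right) \left(1 + 6\right) \left(2 + \left(0 + 3\right) \left(1 + 6\right)\right) 3 \cdot 4 = 142 \left(-1\right) 3 \cdot 7 \left(2 + 3 \cdot 7\right) 12 = 142 \left(-1\right) 3 \cdot 7 \left(2 + 21\right) 12 = 142 \left(-1\right) 3 \cdot 7 \cdot 23 \cdot 12 = 142 \left(\left(-483\right) 12\right) = 142 \left(-5796\right) = -823032$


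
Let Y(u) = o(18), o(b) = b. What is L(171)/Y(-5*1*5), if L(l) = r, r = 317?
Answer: 317/18 ≈ 17.611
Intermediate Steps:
L(l) = 317
Y(u) = 18
L(171)/Y(-5*1*5) = 317/18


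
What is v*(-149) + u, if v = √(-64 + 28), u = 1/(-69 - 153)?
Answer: -1/222 - 894*I ≈ -0.0045045 - 894.0*I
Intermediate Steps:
u = -1/222 (u = 1/(-222) = -1/222 ≈ -0.0045045)
v = 6*I (v = √(-36) = 6*I ≈ 6.0*I)
v*(-149) + u = (6*I)*(-149) - 1/222 = -894*I - 1/222 = -1/222 - 894*I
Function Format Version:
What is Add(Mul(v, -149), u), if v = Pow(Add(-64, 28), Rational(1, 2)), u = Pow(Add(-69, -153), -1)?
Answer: Add(Rational(-1, 222), Mul(-894, I)) ≈ Add(-0.0045045, Mul(-894.00, I))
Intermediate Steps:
u = Rational(-1, 222) (u = Pow(-222, -1) = Rational(-1, 222) ≈ -0.0045045)
v = Mul(6, I) (v = Pow(-36, Rational(1, 2)) = Mul(6, I) ≈ Mul(6.0000, I))
Add(Mul(v, -149), u) = Add(Mul(Mul(6, I), -149), Rational(-1, 222)) = Add(Mul(-894, I), Rational(-1, 222)) = Add(Rational(-1, 222), Mul(-894, I))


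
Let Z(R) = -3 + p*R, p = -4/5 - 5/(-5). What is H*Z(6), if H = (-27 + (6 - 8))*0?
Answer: 0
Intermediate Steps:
p = ⅕ (p = -4*⅕ - 5*(-⅕) = -⅘ + 1 = ⅕ ≈ 0.20000)
H = 0 (H = (-27 - 2)*0 = -29*0 = 0)
Z(R) = -3 + R/5
H*Z(6) = 0*(-3 + (⅕)*6) = 0*(-3 + 6/5) = 0*(-9/5) = 0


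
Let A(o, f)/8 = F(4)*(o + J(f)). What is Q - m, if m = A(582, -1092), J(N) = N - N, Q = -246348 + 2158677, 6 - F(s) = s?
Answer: 1903017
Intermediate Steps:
F(s) = 6 - s
Q = 1912329
J(N) = 0
A(o, f) = 16*o (A(o, f) = 8*((6 - 1*4)*(o + 0)) = 8*((6 - 4)*o) = 8*(2*o) = 16*o)
m = 9312 (m = 16*582 = 9312)
Q - m = 1912329 - 1*9312 = 1912329 - 9312 = 1903017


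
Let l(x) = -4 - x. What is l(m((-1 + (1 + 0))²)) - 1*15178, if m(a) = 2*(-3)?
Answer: -15176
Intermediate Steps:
m(a) = -6
l(m((-1 + (1 + 0))²)) - 1*15178 = (-4 - 1*(-6)) - 1*15178 = (-4 + 6) - 15178 = 2 - 15178 = -15176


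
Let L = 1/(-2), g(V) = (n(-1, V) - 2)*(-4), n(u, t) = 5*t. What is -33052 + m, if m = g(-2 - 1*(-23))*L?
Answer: -32846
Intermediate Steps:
g(V) = 8 - 20*V (g(V) = (5*V - 2)*(-4) = (-2 + 5*V)*(-4) = 8 - 20*V)
L = -½ (L = 1*(-½) = -½ ≈ -0.50000)
m = 206 (m = (8 - 20*(-2 - 1*(-23)))*(-½) = (8 - 20*(-2 + 23))*(-½) = (8 - 20*21)*(-½) = (8 - 420)*(-½) = -412*(-½) = 206)
-33052 + m = -33052 + 206 = -32846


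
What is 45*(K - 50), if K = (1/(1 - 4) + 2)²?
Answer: -2125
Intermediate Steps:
K = 25/9 (K = (1/(-3) + 2)² = (-⅓ + 2)² = (5/3)² = 25/9 ≈ 2.7778)
45*(K - 50) = 45*(25/9 - 50) = 45*(-425/9) = -2125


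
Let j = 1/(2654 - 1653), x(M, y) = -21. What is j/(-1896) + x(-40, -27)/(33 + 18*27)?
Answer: -13285445/328336008 ≈ -0.040463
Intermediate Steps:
j = 1/1001 ≈ 0.00099900
j/(-1896) + x(-40, -27)/(33 + 18*27) = (1/1001)/(-1896) - 21/(33 + 18*27) = (1/1001)*(-1/1896) - 21/(33 + 486) = -1/1897896 - 21/519 = -1/1897896 - 21*1/519 = -1/1897896 - 7/173 = -13285445/328336008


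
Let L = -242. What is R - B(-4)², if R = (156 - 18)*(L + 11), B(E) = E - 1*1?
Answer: -31903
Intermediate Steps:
B(E) = -1 + E (B(E) = E - 1 = -1 + E)
R = -31878 (R = (156 - 18)*(-242 + 11) = 138*(-231) = -31878)
R - B(-4)² = -31878 - (-1 - 4)² = -31878 - 1*(-5)² = -31878 - 1*25 = -31878 - 25 = -31903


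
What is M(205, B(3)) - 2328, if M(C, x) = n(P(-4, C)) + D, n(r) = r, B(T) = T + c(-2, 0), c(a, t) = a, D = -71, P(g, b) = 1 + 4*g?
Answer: -2414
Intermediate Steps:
B(T) = -2 + T (B(T) = T - 2 = -2 + T)
M(C, x) = -86 (M(C, x) = (1 + 4*(-4)) - 71 = (1 - 16) - 71 = -15 - 71 = -86)
M(205, B(3)) - 2328 = -86 - 2328 = -2414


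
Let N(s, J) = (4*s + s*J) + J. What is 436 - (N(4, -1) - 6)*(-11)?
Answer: 491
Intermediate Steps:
N(s, J) = J + 4*s + J*s (N(s, J) = (4*s + J*s) + J = J + 4*s + J*s)
436 - (N(4, -1) - 6)*(-11) = 436 - ((-1 + 4*4 - 1*4) - 6)*(-11) = 436 - ((-1 + 16 - 4) - 6)*(-11) = 436 - (11 - 6)*(-11) = 436 - 5*(-11) = 436 - 1*(-55) = 436 + 55 = 491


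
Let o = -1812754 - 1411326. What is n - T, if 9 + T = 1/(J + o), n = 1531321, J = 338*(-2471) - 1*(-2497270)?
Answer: 2391949710641/1562008 ≈ 1.5313e+6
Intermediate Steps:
J = 1662072 (J = -835198 + 2497270 = 1662072)
o = -3224080
T = -14058073/1562008 (T = -9 + 1/(1662072 - 3224080) = -9 + 1/(-1562008) = -9 - 1/1562008 = -14058073/1562008 ≈ -9.0000)
n - T = 1531321 - 1*(-14058073/1562008) = 1531321 + 14058073/1562008 = 2391949710641/1562008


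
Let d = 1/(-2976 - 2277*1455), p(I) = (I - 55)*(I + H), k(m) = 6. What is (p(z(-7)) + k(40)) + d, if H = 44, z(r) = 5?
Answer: -18679773061/7643115 ≈ -2444.0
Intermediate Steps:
p(I) = (-55 + I)*(44 + I) (p(I) = (I - 55)*(I + 44) = (-55 + I)*(44 + I))
d = -1/7643115 (d = (1/1455)/(-5253) = -1/5253*1/1455 = -1/7643115 ≈ -1.3084e-7)
(p(z(-7)) + k(40)) + d = ((-2420 + 5² - 11*5) + 6) - 1/7643115 = ((-2420 + 25 - 55) + 6) - 1/7643115 = (-2450 + 6) - 1/7643115 = -2444 - 1/7643115 = -18679773061/7643115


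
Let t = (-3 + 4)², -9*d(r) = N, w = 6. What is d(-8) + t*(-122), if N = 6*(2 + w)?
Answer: -382/3 ≈ -127.33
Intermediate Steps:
N = 48 (N = 6*(2 + 6) = 6*8 = 48)
d(r) = -16/3 (d(r) = -⅑*48 = -16/3)
t = 1 (t = 1² = 1)
d(-8) + t*(-122) = -16/3 + 1*(-122) = -16/3 - 122 = -382/3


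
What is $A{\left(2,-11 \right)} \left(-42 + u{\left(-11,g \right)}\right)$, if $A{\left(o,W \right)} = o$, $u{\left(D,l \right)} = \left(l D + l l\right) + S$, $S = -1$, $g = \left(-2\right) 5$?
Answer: $334$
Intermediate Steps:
$g = -10$
$u{\left(D,l \right)} = -1 + l^{2} + D l$ ($u{\left(D,l \right)} = \left(l D + l l\right) - 1 = \left(D l + l^{2}\right) - 1 = \left(l^{2} + D l\right) - 1 = -1 + l^{2} + D l$)
$A{\left(2,-11 \right)} \left(-42 + u{\left(-11,g \right)}\right) = 2 \left(-42 - \left(-109 - 100\right)\right) = 2 \left(-42 + \left(-1 + 100 + 110\right)\right) = 2 \left(-42 + 209\right) = 2 \cdot 167 = 334$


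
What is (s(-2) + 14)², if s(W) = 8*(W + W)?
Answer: 324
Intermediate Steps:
s(W) = 16*W (s(W) = 8*(2*W) = 16*W)
(s(-2) + 14)² = (16*(-2) + 14)² = (-32 + 14)² = (-18)² = 324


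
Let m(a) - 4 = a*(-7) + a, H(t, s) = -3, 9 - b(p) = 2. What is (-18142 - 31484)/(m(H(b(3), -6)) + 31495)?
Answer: -49626/31517 ≈ -1.5746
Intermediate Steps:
b(p) = 7 (b(p) = 9 - 1*2 = 9 - 2 = 7)
m(a) = 4 - 6*a (m(a) = 4 + (a*(-7) + a) = 4 + (-7*a + a) = 4 - 6*a)
(-18142 - 31484)/(m(H(b(3), -6)) + 31495) = (-18142 - 31484)/((4 - 6*(-3)) + 31495) = -49626/((4 + 18) + 31495) = -49626/(22 + 31495) = -49626/31517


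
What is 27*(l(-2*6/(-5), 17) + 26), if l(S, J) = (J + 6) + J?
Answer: 1782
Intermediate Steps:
l(S, J) = 6 + 2*J (l(S, J) = (6 + J) + J = 6 + 2*J)
27*(l(-2*6/(-5), 17) + 26) = 27*((6 + 2*17) + 26) = 27*((6 + 34) + 26) = 27*(40 + 26) = 27*66 = 1782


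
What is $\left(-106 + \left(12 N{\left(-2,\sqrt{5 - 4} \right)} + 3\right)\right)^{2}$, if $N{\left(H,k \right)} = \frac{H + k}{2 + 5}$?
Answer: $\frac{537289}{49} \approx 10965.0$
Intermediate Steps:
$N{\left(H,k \right)} = \frac{H}{7} + \frac{k}{7}$ ($N{\left(H,k \right)} = \frac{H + k}{7} = \left(H + k\right) \frac{1}{7} = \frac{H}{7} + \frac{k}{7}$)
$\left(-106 + \left(12 N{\left(-2,\sqrt{5 - 4} \right)} + 3\right)\right)^{2} = \left(-106 + \left(12 \left(\frac{1}{7} \left(-2\right) + \frac{\sqrt{5 - 4}}{7}\right) + 3\right)\right)^{2} = \left(-106 + \left(12 \left(- \frac{2}{7} + \frac{\sqrt{1}}{7}\right) + 3\right)\right)^{2} = \left(-106 + \left(12 \left(- \frac{2}{7} + \frac{1}{7} \cdot 1\right) + 3\right)\right)^{2} = \left(-106 + \left(12 \left(- \frac{2}{7} + \frac{1}{7}\right) + 3\right)\right)^{2} = \left(-106 + \left(12 \left(- \frac{1}{7}\right) + 3\right)\right)^{2} = \left(-106 + \left(- \frac{12}{7} + 3\right)\right)^{2} = \left(-106 + \frac{9}{7}\right)^{2} = \left(- \frac{733}{7}\right)^{2} = \frac{537289}{49}$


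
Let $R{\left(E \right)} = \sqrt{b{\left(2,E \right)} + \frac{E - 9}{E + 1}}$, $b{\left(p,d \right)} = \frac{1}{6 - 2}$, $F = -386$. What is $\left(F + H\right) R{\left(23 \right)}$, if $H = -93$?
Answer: $- \frac{479 \sqrt{30}}{6} \approx -437.27$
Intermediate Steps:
$b{\left(p,d \right)} = \frac{1}{4}$
$R{\left(E \right)} = \sqrt{\frac{1}{4} + \frac{-9 + E}{1 + E}}$ ($R{\left(E \right)} = \sqrt{\frac{1}{4} + \frac{E - 9}{E + 1}} = \sqrt{\frac{1}{4} + \frac{-9 + E}{1 + E}}$)
$\left(F + H\right) R{\left(23 \right)} = \left(-386 - 93\right) \frac{\sqrt{5} \sqrt{\frac{-7 + 23}{1 + 23}}}{2} = - 479 \frac{\sqrt{5} \sqrt{\frac{1}{24} \cdot 16}}{2} = - 479 \frac{\sqrt{5} \sqrt{\frac{2}{3}}}{2} = - 479 \frac{\sqrt{5} \frac{\sqrt{6}}{3}}{2} = - 479 \frac{\sqrt{30}}{6} = - \frac{479 \sqrt{30}}{6}$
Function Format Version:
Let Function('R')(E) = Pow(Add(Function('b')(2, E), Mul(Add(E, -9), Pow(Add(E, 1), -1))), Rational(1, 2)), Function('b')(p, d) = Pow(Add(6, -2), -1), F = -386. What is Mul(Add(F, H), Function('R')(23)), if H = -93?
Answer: Mul(Rational(-479, 6), Pow(30, Rational(1, 2))) ≈ -437.27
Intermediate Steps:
Function('b')(p, d) = Rational(1, 4) (Function('b')(p, d) = Pow(4, -1) = Rational(1, 4))
Function('R')(E) = Pow(Add(Rational(1, 4), Mul(Pow(Add(1, E), -1), Add(-9, E))), Rational(1, 2)) (Function('R')(E) = Pow(Add(Rational(1, 4), Mul(Add(E, -9), Pow(Add(E, 1), -1))), Rational(1, 2)) = Pow(Add(Rational(1, 4), Mul(Add(-9, E), Pow(Add(1, E), -1))), Rational(1, 2)) = Pow(Add(Rational(1, 4), Mul(Pow(Add(1, E), -1), Add(-9, E))), Rational(1, 2)))
Mul(Add(F, H), Function('R')(23)) = Mul(Add(-386, -93), Mul(Rational(1, 2), Pow(5, Rational(1, 2)), Pow(Mul(Pow(Add(1, 23), -1), Add(-7, 23)), Rational(1, 2)))) = Mul(-479, Mul(Rational(1, 2), Pow(5, Rational(1, 2)), Pow(Mul(Pow(24, -1), 16), Rational(1, 2)))) = Mul(-479, Mul(Rational(1, 2), Pow(5, Rational(1, 2)), Pow(Mul(Rational(1, 24), 16), Rational(1, 2)))) = Mul(-479, Mul(Rational(1, 2), Pow(5, Rational(1, 2)), Pow(Rational(2, 3), Rational(1, 2)))) = Mul(-479, Mul(Rational(1, 2), Pow(5, Rational(1, 2)), Mul(Rational(1, 3), Pow(6, Rational(1, 2))))) = Mul(-479, Mul(Rational(1, 6), Pow(30, Rational(1, 2)))) = Mul(Rational(-479, 6), Pow(30, Rational(1, 2)))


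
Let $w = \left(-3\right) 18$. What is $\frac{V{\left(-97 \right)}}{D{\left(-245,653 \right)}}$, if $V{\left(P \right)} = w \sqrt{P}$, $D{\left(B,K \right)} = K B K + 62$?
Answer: $\frac{18 i \sqrt{97}}{34823381} \approx 5.0908 \cdot 10^{-6} i$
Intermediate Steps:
$D{\left(B,K \right)} = 62 + B K^{2}$ ($D{\left(B,K \right)} = B K K + 62 = B K^{2} + 62 = 62 + B K^{2}$)
$w = -54$
$V{\left(P \right)} = - 54 \sqrt{P}$
$\frac{V{\left(-97 \right)}}{D{\left(-245,653 \right)}} = \frac{\left(-54\right) \sqrt{-97}}{62 - 245 \cdot 653^{2}} = \frac{\left(-54\right) i \sqrt{97}}{62 - 104470205} = \frac{\left(-54\right) i \sqrt{97}}{-104470143} = - 54 i \sqrt{97} \left(- \frac{1}{104470143}\right) = \frac{18 i \sqrt{97}}{34823381}$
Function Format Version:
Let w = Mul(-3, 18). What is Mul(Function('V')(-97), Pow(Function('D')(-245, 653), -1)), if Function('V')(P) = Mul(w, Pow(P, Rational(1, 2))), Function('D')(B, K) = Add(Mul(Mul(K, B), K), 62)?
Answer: Mul(Rational(18, 34823381), I, Pow(97, Rational(1, 2))) ≈ Mul(5.0908e-6, I)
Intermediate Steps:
Function('D')(B, K) = Add(62, Mul(B, Pow(K, 2))) (Function('D')(B, K) = Add(Mul(Mul(B, K), K), 62) = Add(Mul(B, Pow(K, 2)), 62) = Add(62, Mul(B, Pow(K, 2))))
w = -54
Function('V')(P) = Mul(-54, Pow(P, Rational(1, 2)))
Mul(Function('V')(-97), Pow(Function('D')(-245, 653), -1)) = Mul(Mul(-54, Pow(-97, Rational(1, 2))), Pow(Add(62, Mul(-245, Pow(653, 2))), -1)) = Mul(Mul(-54, Mul(I, Pow(97, Rational(1, 2)))), Pow(Add(62, Mul(-245, 426409)), -1)) = Mul(Mul(-54, I, Pow(97, Rational(1, 2))), Pow(Add(62, -104470205), -1)) = Mul(Mul(-54, I, Pow(97, Rational(1, 2))), Pow(-104470143, -1)) = Mul(Mul(-54, I, Pow(97, Rational(1, 2))), Rational(-1, 104470143)) = Mul(Rational(18, 34823381), I, Pow(97, Rational(1, 2)))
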